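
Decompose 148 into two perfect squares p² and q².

We need to find integers p, q > 0 such that p² + q² = 148.
Trying p = 2: q² = 148 - 2² = 148 - 4 = 144
q = 12
Check: 2² + 12² = 4 + 144 = 148 ✓

148 = 2² + 12²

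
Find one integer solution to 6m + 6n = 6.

Step 1: Check solvability.
gcd(6, 6) = 6
Since 6 divides 6, solutions exist.

Step 2: Apply extended Euclidean algorithm to find gcd.
We find integers such that 6*x0 + 6*y0 = 6

Step 3: Scale the particular solution.
Multiply by 6/6 = 1:
m = 0, n = 1

Step 4: Verify.
6*(0) + 6*(1) = 6 = 6 ✓

m = 0, n = 1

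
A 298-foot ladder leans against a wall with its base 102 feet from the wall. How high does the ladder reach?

The ladder, wall, and ground form a right triangle with hypotenuse 298 and one leg 102.
By the Pythagorean theorem: h² = 298² - 102² = 88804 - 10404 = 78400
h = √78400 = 280 feet

280 feet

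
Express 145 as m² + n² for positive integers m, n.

We need to find integers m, n > 0 such that m² + n² = 145.
Trying m = 1: n² = 145 - 1² = 145 - 1 = 144
n = 12
Check: 1² + 12² = 1 + 144 = 145 ✓

145 = 1² + 12²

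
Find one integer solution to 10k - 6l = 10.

Step 1: Check solvability.
gcd(10, 6) = 2
Since 2 divides 10, solutions exist.

Step 2: Apply extended Euclidean algorithm to find gcd.
We find integers such that 10*x0 + 6*y0 = 2

Step 3: Scale the particular solution.
Multiply by 10/2 = 5:
k = -5, l = -10

Step 4: Verify.
10*(-5) - 6*(-10) = 10 = 10 ✓

k = -5, l = -10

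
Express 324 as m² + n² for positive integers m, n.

No pair of positive integers m, n satisfies m² + n² = 324.

No solution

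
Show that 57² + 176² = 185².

Compute a² + b² = 57² + 176² = 3249 + 30976 = 34225
Compute c² = 185² = 34225
Since 34225 = 34225, confirmed.

Yes, it is a Pythagorean triple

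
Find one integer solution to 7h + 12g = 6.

Step 1: Check solvability.
gcd(7, 12) = 1
Since 1 divides 6, solutions exist.

Step 2: Apply extended Euclidean algorithm to find gcd.
We find integers such that 7*x0 + 12*y0 = 1

Step 3: Scale the particular solution.
Multiply by 6/1 = 6:
h = -30, g = 18

Step 4: Verify.
7*(-30) + 12*(18) = 6 = 6 ✓

h = -30, g = 18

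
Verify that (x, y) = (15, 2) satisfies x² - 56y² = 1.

Compute x² = 15² = 225
Compute 56y² = 56·2² = 56·4 = 224
x² - 56y² = 225 - 224 = 1
Since this equals 1, (15, 2) is a solution.

Yes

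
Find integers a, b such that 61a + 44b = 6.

Step 1: Check solvability.
gcd(61, 44) = 1
Since 1 divides 6, solutions exist.

Step 2: Apply extended Euclidean algorithm to find gcd.
We find integers such that 61*x0 + 44*y0 = 1

Step 3: Scale the particular solution.
Multiply by 6/1 = 6:
a = 78, b = -108

Step 4: Verify.
61*(78) + 44*(-108) = 6 = 6 ✓

a = 78, b = -108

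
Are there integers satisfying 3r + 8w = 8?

Step 1: Compute gcd(3, 8).
gcd(3, 8) = 1

Step 2: Check divisibility.
Does 1 divide 8? 8 = 1 x 8, so yes.

By the theorem on linear Diophantine equations, 3r + 8w = 8 has integer solutions if and only if gcd(3, 8) divides 8. Since 1 | 8, solutions exist.

Yes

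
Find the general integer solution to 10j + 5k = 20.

Step 1: Compute gcd(10, 5) = 5.
Since 5 divides 20, solutions exist.

Step 2: Find a particular solution using extended Euclidean algorithm.
We get j₀ = 0, k₀ = 4.
Check: 10*0 + 5*4 = 20 = 20 ✓

Step 3: Write the general solution.
j = 0 + (5/5)t = 0 + 1t
k = 4 - (10/5)t = 4 - 2t
for any integer t.

j = 0 + 1t, k = 4 - 2t for integer t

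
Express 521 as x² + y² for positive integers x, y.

We need to find integers x, y > 0 such that x² + y² = 521.
Trying x = 11: y² = 521 - 11² = 521 - 121 = 400
y = 20
Check: 11² + 20² = 121 + 400 = 521 ✓

521 = 11² + 20²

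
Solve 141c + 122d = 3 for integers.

Step 1: Check solvability.
gcd(141, 122) = 1
Since 1 divides 3, solutions exist.

Step 2: Apply extended Euclidean algorithm to find gcd.
We find integers such that 141*x0 + 122*y0 = 1

Step 3: Scale the particular solution.
Multiply by 3/1 = 3:
c = 135, d = -156

Step 4: Verify.
141*(135) + 122*(-156) = 3 = 3 ✓

c = 135, d = -156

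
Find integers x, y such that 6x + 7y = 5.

Step 1: Check solvability.
gcd(6, 7) = 1
Since 1 divides 5, solutions exist.

Step 2: Apply extended Euclidean algorithm to find gcd.
We find integers such that 6*x0 + 7*y0 = 1

Step 3: Scale the particular solution.
Multiply by 5/1 = 5:
x = -5, y = 5

Step 4: Verify.
6*(-5) + 7*(5) = 5 = 5 ✓

x = -5, y = 5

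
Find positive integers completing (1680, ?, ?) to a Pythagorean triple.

We need the other leg and hypotenuse such that 1680² + x² = c².
Take x = 1408, c = 2192: 1680² + 1408² = 2822400 + 1982464 = 4804864 = 2192² ✓
Triple: (1680, 1408, 2192)

(1680, 1408, 2192)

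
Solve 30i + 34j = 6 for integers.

Step 1: Check solvability.
gcd(30, 34) = 2
Since 2 divides 6, solutions exist.

Step 2: Apply extended Euclidean algorithm to find gcd.
We find integers such that 30*x0 + 34*y0 = 2

Step 3: Scale the particular solution.
Multiply by 6/2 = 3:
i = 24, j = -21

Step 4: Verify.
30*(24) + 34*(-21) = 6 = 6 ✓

i = 24, j = -21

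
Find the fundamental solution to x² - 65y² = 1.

We seek the smallest positive integers (x, y) with x² - 65y² = 1, i.e., x² = 65y² + 1.
Try successive y values:
y = 1: x² = 65·1² + 1 = 66, not a perfect square
y = 2: x² = 65·2² + 1 = 261, not a perfect square
y = 3: x² = 65·3² + 1 = 586, not a perfect square
... continuing the search (or via continued fractions) ...
y = 16: x² = 65·16² + 1 = 16641, x = 129 ✓

Verify: 129² - 65·16² = 16641 - 16640 = 1 ✓

x = 129, y = 16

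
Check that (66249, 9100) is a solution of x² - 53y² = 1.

Compute x² = 66249² = 4388930001
Compute 53y² = 53·9100² = 53·82810000 = 4388930000
x² - 53y² = 4388930001 - 4388930000 = 1
Since this equals 1, (66249, 9100) is a solution.

Yes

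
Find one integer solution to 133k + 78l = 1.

Step 1: Check solvability.
gcd(133, 78) = 1
Since 1 divides 1, solutions exist.

Step 2: Apply extended Euclidean algorithm to find gcd.
We find integers such that 133*x0 + 78*y0 = 1

Step 3: Scale the particular solution.
Multiply by 1/1 = 1:
k = -17, l = 29

Step 4: Verify.
133*(-17) + 78*(29) = 1 = 1 ✓

k = -17, l = 29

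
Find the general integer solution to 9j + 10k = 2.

Step 1: Compute gcd(9, 10) = 1.
Since 1 divides 2, solutions exist.

Step 2: Find a particular solution using extended Euclidean algorithm.
We get j₀ = -2, k₀ = 2.
Check: 9*-2 + 10*2 = 2 = 2 ✓

Step 3: Write the general solution.
j = -2 + (10/1)t = -2 + 10t
k = 2 - (9/1)t = 2 - 9t
for any integer t.

j = -2 + 10t, k = 2 - 9t for integer t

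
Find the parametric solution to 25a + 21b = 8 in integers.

Step 1: Compute gcd(25, 21) = 1.
Since 1 divides 8, solutions exist.

Step 2: Find a particular solution using extended Euclidean algorithm.
We get a₀ = -40, b₀ = 48.
Check: 25*-40 + 21*48 = 8 = 8 ✓

Step 3: Write the general solution.
a = -40 + (21/1)t = -40 + 21t
b = 48 - (25/1)t = 48 - 25t
for any integer t.

a = -40 + 21t, b = 48 - 25t for integer t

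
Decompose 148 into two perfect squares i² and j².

We need to find integers i, j > 0 such that i² + j² = 148.
Trying i = 2: j² = 148 - 2² = 148 - 4 = 144
j = 12
Check: 2² + 12² = 4 + 144 = 148 ✓

148 = 2² + 12²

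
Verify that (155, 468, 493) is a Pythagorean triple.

Compute a² + b²:
155² + 468² = 24025 + 219024 = 243049
Compute c²:
493² = 243049
Since 243049 = 243049, it is a Pythagorean triple.

Yes, it is a Pythagorean triple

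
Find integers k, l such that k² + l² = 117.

We need to find integers k, l > 0 such that k² + l² = 117.
Trying k = 6: l² = 117 - 6² = 117 - 36 = 81
l = 9
Check: 6² + 9² = 36 + 81 = 117 ✓

117 = 6² + 9²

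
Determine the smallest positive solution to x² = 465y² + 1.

We seek the smallest positive integers (x, y) with x² - 465y² = 1, i.e., x² = 465y² + 1.
Try successive y values:
y = 1: x² = 465·1² + 1 = 466, not a perfect square
y = 2: x² = 465·2² + 1 = 1861, not a perfect square
y = 3: x² = 465·3² + 1 = 4186, not a perfect square
... continuing the search (or via continued fractions) ...
y = 736: x² = 465·736² + 1 = 251888641, x = 15871 ✓

Verify: 15871² - 465·736² = 251888641 - 251888640 = 1 ✓

x = 15871, y = 736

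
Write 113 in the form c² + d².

We need to find integers c, d > 0 such that c² + d² = 113.
Trying c = 7: d² = 113 - 7² = 113 - 49 = 64
d = 8
Check: 7² + 8² = 49 + 64 = 113 ✓

113 = 7² + 8²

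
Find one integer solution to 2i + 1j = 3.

Step 1: Check solvability.
gcd(2, 1) = 1
Since 1 divides 3, solutions exist.

Step 2: Apply extended Euclidean algorithm to find gcd.
We find integers such that 2*x0 + 1*y0 = 1

Step 3: Scale the particular solution.
Multiply by 3/1 = 3:
i = 0, j = 3

Step 4: Verify.
2*(0) + 1*(3) = 3 = 3 ✓

i = 0, j = 3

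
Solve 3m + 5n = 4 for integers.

Step 1: Check solvability.
gcd(3, 5) = 1
Since 1 divides 4, solutions exist.

Step 2: Apply extended Euclidean algorithm to find gcd.
We find integers such that 3*x0 + 5*y0 = 1

Step 3: Scale the particular solution.
Multiply by 4/1 = 4:
m = 8, n = -4

Step 4: Verify.
3*(8) + 5*(-4) = 4 = 4 ✓

m = 8, n = -4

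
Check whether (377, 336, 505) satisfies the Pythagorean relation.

Compute a² + b²:
377² + 336² = 142129 + 112896 = 255025
Compute c²:
505² = 255025
Since 255025 = 255025, it is a Pythagorean triple.

Yes, it is a Pythagorean triple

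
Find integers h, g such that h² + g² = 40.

We need to find integers h, g > 0 such that h² + g² = 40.
Trying h = 2: g² = 40 - 2² = 40 - 4 = 36
g = 6
Check: 2² + 6² = 4 + 36 = 40 ✓

40 = 2² + 6²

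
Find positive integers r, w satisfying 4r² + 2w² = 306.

Try small values of r and check whether (306 - 4r²)/2 is a perfect square.
r = 6: 4·6² = 144, so 2w² = 306 - 144 = 162, giving w² = 81, w = 9.
Check: 4·6² + 2·9² = 144 + 162 = 306 ✓

r = 6, w = 9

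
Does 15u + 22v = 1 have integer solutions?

Step 1: Compute gcd(15, 22).
gcd(15, 22) = 1

Step 2: Check divisibility.
Does 1 divide 1? 1 = 1 x 1, so yes.

By the theorem on linear Diophantine equations, 15u + 22v = 1 has integer solutions if and only if gcd(15, 22) divides 1. Since 1 | 1, solutions exist.

Yes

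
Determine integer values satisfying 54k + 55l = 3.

Step 1: Check solvability.
gcd(54, 55) = 1
Since 1 divides 3, solutions exist.

Step 2: Apply extended Euclidean algorithm to find gcd.
We find integers such that 54*x0 + 55*y0 = 1

Step 3: Scale the particular solution.
Multiply by 3/1 = 3:
k = -3, l = 3

Step 4: Verify.
54*(-3) + 55*(3) = 3 = 3 ✓

k = -3, l = 3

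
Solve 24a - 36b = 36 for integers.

Step 1: Check solvability.
gcd(24, 36) = 12
Since 12 divides 36, solutions exist.

Step 2: Apply extended Euclidean algorithm to find gcd.
We find integers such that 24*x0 + 36*y0 = 12

Step 3: Scale the particular solution.
Multiply by 36/12 = 3:
a = -3, b = -3

Step 4: Verify.
24*(-3) - 36*(-3) = 36 = 36 ✓

a = -3, b = -3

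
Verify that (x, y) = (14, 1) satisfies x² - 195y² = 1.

Compute x² = 14² = 196
Compute 195y² = 195·1² = 195·1 = 195
x² - 195y² = 196 - 195 = 1
Since this equals 1, (14, 1) is a solution.

Yes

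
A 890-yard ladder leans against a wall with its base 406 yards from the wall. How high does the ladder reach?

The ladder, wall, and ground form a right triangle with hypotenuse 890 and one leg 406.
By the Pythagorean theorem: h² = 890² - 406² = 792100 - 164836 = 627264
h = √627264 = 792 yards

792 yards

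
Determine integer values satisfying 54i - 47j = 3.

Step 1: Check solvability.
gcd(54, 47) = 1
Since 1 divides 3, solutions exist.

Step 2: Apply extended Euclidean algorithm to find gcd.
We find integers such that 54*x0 + 47*y0 = 1

Step 3: Scale the particular solution.
Multiply by 3/1 = 3:
i = -60, j = -69

Step 4: Verify.
54*(-60) - 47*(-69) = 3 = 3 ✓

i = -60, j = -69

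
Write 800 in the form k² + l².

We need to find integers k, l > 0 such that k² + l² = 800.
Trying k = 4: l² = 800 - 4² = 800 - 16 = 784
l = 28
Check: 4² + 28² = 16 + 784 = 800 ✓

800 = 4² + 28²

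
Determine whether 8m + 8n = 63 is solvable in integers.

Step 1: Compute gcd(8, 8).
gcd(8, 8) = 8

Step 2: Check divisibility.
Does 8 divide 63? 63 = 8 x 7 + 7, so no.

By the theorem on linear Diophantine equations, 8m + 8n = 63 has integer solutions if and only if gcd(8, 8) divides 63. Since 8 does not divide 63, no solutions exist.

No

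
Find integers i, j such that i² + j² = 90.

We need to find integers i, j > 0 such that i² + j² = 90.
Trying i = 3: j² = 90 - 3² = 90 - 9 = 81
j = 9
Check: 3² + 9² = 9 + 81 = 90 ✓

90 = 3² + 9²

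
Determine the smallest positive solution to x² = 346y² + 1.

We seek the smallest positive integers (x, y) with x² - 346y² = 1, i.e., x² = 346y² + 1.
Try successive y values:
y = 1: x² = 346·1² + 1 = 347, not a perfect square
y = 2: x² = 346·2² + 1 = 1385, not a perfect square
y = 3: x² = 346·3² + 1 = 3115, not a perfect square
... continuing the search (or via continued fractions) ...
y = 930: x² = 346·930² + 1 = 299255401, x = 17299 ✓

Verify: 17299² - 346·930² = 299255401 - 299255400 = 1 ✓

x = 17299, y = 930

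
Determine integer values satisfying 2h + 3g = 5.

Step 1: Check solvability.
gcd(2, 3) = 1
Since 1 divides 5, solutions exist.

Step 2: Apply extended Euclidean algorithm to find gcd.
We find integers such that 2*x0 + 3*y0 = 1

Step 3: Scale the particular solution.
Multiply by 5/1 = 5:
h = -5, g = 5

Step 4: Verify.
2*(-5) + 3*(5) = 5 = 5 ✓

h = -5, g = 5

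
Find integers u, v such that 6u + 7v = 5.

Step 1: Check solvability.
gcd(6, 7) = 1
Since 1 divides 5, solutions exist.

Step 2: Apply extended Euclidean algorithm to find gcd.
We find integers such that 6*x0 + 7*y0 = 1

Step 3: Scale the particular solution.
Multiply by 5/1 = 5:
u = -5, v = 5

Step 4: Verify.
6*(-5) + 7*(5) = 5 = 5 ✓

u = -5, v = 5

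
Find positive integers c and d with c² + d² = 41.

We need to find integers c, d > 0 such that c² + d² = 41.
Trying c = 4: d² = 41 - 4² = 41 - 16 = 25
d = 5
Check: 4² + 5² = 16 + 25 = 41 ✓

41 = 4² + 5²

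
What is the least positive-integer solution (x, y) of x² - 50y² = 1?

We seek the smallest positive integers (x, y) with x² - 50y² = 1, i.e., x² = 50y² + 1.
Try successive y values:
y = 1: x² = 50·1² + 1 = 51, not a perfect square
y = 2: x² = 50·2² + 1 = 201, not a perfect square
y = 3: x² = 50·3² + 1 = 451, not a perfect square
... continuing the search (or via continued fractions) ...
y = 14: x² = 50·14² + 1 = 9801, x = 99 ✓

Verify: 99² - 50·14² = 9801 - 9800 = 1 ✓

x = 99, y = 14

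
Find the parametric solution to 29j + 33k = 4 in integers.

Step 1: Compute gcd(29, 33) = 1.
Since 1 divides 4, solutions exist.

Step 2: Find a particular solution using extended Euclidean algorithm.
We get j₀ = 32, k₀ = -28.
Check: 29*32 + 33*-28 = 4 = 4 ✓

Step 3: Write the general solution.
j = 32 + (33/1)t = 32 + 33t
k = -28 - (29/1)t = -28 - 29t
for any integer t.

j = 32 + 33t, k = -28 - 29t for integer t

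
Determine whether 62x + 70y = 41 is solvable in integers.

Step 1: Compute gcd(62, 70).
gcd(62, 70) = 2

Step 2: Check divisibility.
Does 2 divide 41? 41 = 2 x 20 + 1, so no.

By the theorem on linear Diophantine equations, 62x + 70y = 41 has integer solutions if and only if gcd(62, 70) divides 41. Since 2 does not divide 41, no solutions exist.

No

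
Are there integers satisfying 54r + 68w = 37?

Step 1: Compute gcd(54, 68).
gcd(54, 68) = 2

Step 2: Check divisibility.
Does 2 divide 37? 37 = 2 x 18 + 1, so no.

By the theorem on linear Diophantine equations, 54r + 68w = 37 has integer solutions if and only if gcd(54, 68) divides 37. Since 2 does not divide 37, no solutions exist.

No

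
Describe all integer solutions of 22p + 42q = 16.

Step 1: Compute gcd(22, 42) = 2.
Since 2 divides 16, solutions exist.

Step 2: Find a particular solution using extended Euclidean algorithm.
We get p₀ = 16, q₀ = -8.
Check: 22*16 + 42*-8 = 16 = 16 ✓

Step 3: Write the general solution.
p = 16 + (42/2)t = 16 + 21t
q = -8 - (22/2)t = -8 - 11t
for any integer t.

p = 16 + 21t, q = -8 - 11t for integer t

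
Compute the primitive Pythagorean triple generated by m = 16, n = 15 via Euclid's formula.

a = m² - n² = 256 - 225 = 31
b = 2mn = 2·16·15 = 480
c = m² + n² = 256 + 225 = 481
Verify: 31² + 480² = 961 + 230400 = 231361 = 481² ✓

(31, 480, 481)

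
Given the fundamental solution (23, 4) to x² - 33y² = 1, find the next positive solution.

Solutions to x² - Dy² = 1 are generated by powers of (x₀ + y₀√D).
The next solution satisfies x₁ + y₁√33 = (x₀ + y₀√33)², giving:
x₁ = x₀² + 33y₀² = 23² + 33·4² = 529 + 528 = 1057
y₁ = 2x₀y₀ = 2·23·4 = 184

Verify: 1057² - 33·184² = 1117249 - 1117248 = 1 ✓

x = 1057, y = 184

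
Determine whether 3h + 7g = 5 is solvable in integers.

Step 1: Compute gcd(3, 7).
gcd(3, 7) = 1

Step 2: Check divisibility.
Does 1 divide 5? 5 = 1 x 5, so yes.

By the theorem on linear Diophantine equations, 3h + 7g = 5 has integer solutions if and only if gcd(3, 7) divides 5. Since 1 | 5, solutions exist.

Yes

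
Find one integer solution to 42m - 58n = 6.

Step 1: Check solvability.
gcd(42, 58) = 2
Since 2 divides 6, solutions exist.

Step 2: Apply extended Euclidean algorithm to find gcd.
We find integers such that 42*x0 + 58*y0 = 2

Step 3: Scale the particular solution.
Multiply by 6/2 = 3:
m = -33, n = -24

Step 4: Verify.
42*(-33) - 58*(-24) = 6 = 6 ✓

m = -33, n = -24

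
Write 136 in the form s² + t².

We need to find integers s, t > 0 such that s² + t² = 136.
Trying s = 6: t² = 136 - 6² = 136 - 36 = 100
t = 10
Check: 6² + 10² = 36 + 100 = 136 ✓

136 = 6² + 10²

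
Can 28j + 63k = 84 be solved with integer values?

Step 1: Compute gcd(28, 63).
gcd(28, 63) = 7

Step 2: Check divisibility.
Does 7 divide 84? 84 = 7 x 12, so yes.

By the theorem on linear Diophantine equations, 28j + 63k = 84 has integer solutions if and only if gcd(28, 63) divides 84. Since 7 | 84, solutions exist.

Yes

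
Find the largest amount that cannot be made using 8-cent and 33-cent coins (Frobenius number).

For two coprime denominations a and b, the Frobenius number (largest value not representable as a non-negative combination) is ab - a - b.
Here gcd(8, 33) = 1, so they are coprime.
F(8, 33) = 8·33 - 8 - 33 = 264 - 41 = 223

223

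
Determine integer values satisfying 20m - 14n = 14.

Step 1: Check solvability.
gcd(20, 14) = 2
Since 2 divides 14, solutions exist.

Step 2: Apply extended Euclidean algorithm to find gcd.
We find integers such that 20*x0 + 14*y0 = 2

Step 3: Scale the particular solution.
Multiply by 14/2 = 7:
m = -14, n = -21

Step 4: Verify.
20*(-14) - 14*(-21) = 14 = 14 ✓

m = -14, n = -21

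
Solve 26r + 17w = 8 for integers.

Step 1: Check solvability.
gcd(26, 17) = 1
Since 1 divides 8, solutions exist.

Step 2: Apply extended Euclidean algorithm to find gcd.
We find integers such that 26*x0 + 17*y0 = 1

Step 3: Scale the particular solution.
Multiply by 8/1 = 8:
r = 16, w = -24

Step 4: Verify.
26*(16) + 17*(-24) = 8 = 8 ✓

r = 16, w = -24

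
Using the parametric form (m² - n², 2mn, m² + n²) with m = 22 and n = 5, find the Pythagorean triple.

a = m² - n² = 484 - 25 = 459
b = 2mn = 2·22·5 = 220
c = m² + n² = 484 + 25 = 509
Verify: 459² + 220² = 210681 + 48400 = 259081 = 509² ✓

(459, 220, 509)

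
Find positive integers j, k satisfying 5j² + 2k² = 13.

Try small values of j and check whether (13 - 5j²)/2 is a perfect square.
j = 1: 5·1² = 5, so 2k² = 13 - 5 = 8, giving k² = 4, k = 2.
Check: 5·1² + 2·2² = 5 + 8 = 13 ✓

j = 1, k = 2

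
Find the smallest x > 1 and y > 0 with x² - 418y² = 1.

We seek the smallest positive integers (x, y) with x² - 418y² = 1, i.e., x² = 418y² + 1.
Try successive y values:
y = 1: x² = 418·1² + 1 = 419, not a perfect square
y = 2: x² = 418·2² + 1 = 1673, not a perfect square
y = 3: x² = 418·3² + 1 = 3763, not a perfect square
... continuing the search (or via continued fractions) ...
y = 1656: x² = 418·1656² + 1 = 1146296449, x = 33857 ✓

Verify: 33857² - 418·1656² = 1146296449 - 1146296448 = 1 ✓

x = 33857, y = 1656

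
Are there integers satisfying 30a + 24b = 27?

Step 1: Compute gcd(30, 24).
gcd(30, 24) = 6

Step 2: Check divisibility.
Does 6 divide 27? 27 = 6 x 4 + 3, so no.

By the theorem on linear Diophantine equations, 30a + 24b = 27 has integer solutions if and only if gcd(30, 24) divides 27. Since 6 does not divide 27, no solutions exist.

No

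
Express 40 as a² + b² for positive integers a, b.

We need to find integers a, b > 0 such that a² + b² = 40.
Trying a = 2: b² = 40 - 2² = 40 - 4 = 36
b = 6
Check: 2² + 6² = 4 + 36 = 40 ✓

40 = 2² + 6²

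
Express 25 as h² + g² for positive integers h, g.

We need to find integers h, g > 0 such that h² + g² = 25.
Trying h = 3: g² = 25 - 3² = 25 - 9 = 16
g = 4
Check: 3² + 4² = 9 + 16 = 25 ✓

25 = 3² + 4²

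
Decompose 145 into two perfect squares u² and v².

We need to find integers u, v > 0 such that u² + v² = 145.
Trying u = 1: v² = 145 - 1² = 145 - 1 = 144
v = 12
Check: 1² + 12² = 1 + 144 = 145 ✓

145 = 1² + 12²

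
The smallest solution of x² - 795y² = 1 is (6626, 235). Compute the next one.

Solutions to x² - Dy² = 1 are generated by powers of (x₀ + y₀√D).
The next solution satisfies x₁ + y₁√795 = (x₀ + y₀√795)², giving:
x₁ = x₀² + 795y₀² = 6626² + 795·235² = 43903876 + 43903875 = 87807751
y₁ = 2x₀y₀ = 2·6626·235 = 3114220

Verify: 87807751² - 795·3114220² = 7710201135678001 - 7710201135678000 = 1 ✓

x = 87807751, y = 3114220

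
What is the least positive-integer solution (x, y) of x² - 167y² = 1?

We seek the smallest positive integers (x, y) with x² - 167y² = 1, i.e., x² = 167y² + 1.
Try successive y values:
y = 1: x² = 167·1² + 1 = 168, not a perfect square
y = 2: x² = 167·2² + 1 = 669, not a perfect square
y = 3: x² = 167·3² + 1 = 1504, not a perfect square
... continuing the search (or via continued fractions) ...
y = 13: x² = 167·13² + 1 = 28224, x = 168 ✓

Verify: 168² - 167·13² = 28224 - 28223 = 1 ✓

x = 168, y = 13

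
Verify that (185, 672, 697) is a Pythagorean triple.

Compute a² + b² = 185² + 672² = 34225 + 451584 = 485809
Compute c² = 697² = 485809
Since 485809 = 485809, confirmed.

Yes, it is a Pythagorean triple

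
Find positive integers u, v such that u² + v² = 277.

Search for u with 277 - u² a perfect square.
u = 9: 277 - 9² = 277 - 81 = 196 = 14² ✓
So u = 9, v = 14.

u = 9, v = 14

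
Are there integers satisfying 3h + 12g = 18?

Step 1: Compute gcd(3, 12).
gcd(3, 12) = 3

Step 2: Check divisibility.
Does 3 divide 18? 18 = 3 x 6, so yes.

By the theorem on linear Diophantine equations, 3h + 12g = 18 has integer solutions if and only if gcd(3, 12) divides 18. Since 3 | 18, solutions exist.

Yes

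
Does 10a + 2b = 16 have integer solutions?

Step 1: Compute gcd(10, 2).
gcd(10, 2) = 2

Step 2: Check divisibility.
Does 2 divide 16? 16 = 2 x 8, so yes.

By the theorem on linear Diophantine equations, 10a + 2b = 16 has integer solutions if and only if gcd(10, 2) divides 16. Since 2 | 16, solutions exist.

Yes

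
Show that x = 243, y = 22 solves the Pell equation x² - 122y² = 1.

Compute x² = 243² = 59049
Compute 122y² = 122·22² = 122·484 = 59048
x² - 122y² = 59049 - 59048 = 1
Since this equals 1, (243, 22) is a solution.

Yes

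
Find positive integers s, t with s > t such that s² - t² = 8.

Factor: s² - t² = (s+t)(s-t) = 8.
We need two factors of 8 with the same parity.
Use s+t = 4 and s-t = 2 (product 4·2 = 8).
Adding: 2s = 6, so s = 3.
Subtracting: 2t = 2, so t = 1.
Check: 3² - 1² = 9 - 1 = 8 ✓

s = 3, t = 1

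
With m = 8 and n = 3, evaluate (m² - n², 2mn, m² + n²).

a = m² - n² = 64 - 9 = 55
b = 2mn = 2·8·3 = 48
c = m² + n² = 64 + 9 = 73
Verify: 55² + 48² = 3025 + 2304 = 5329 = 73² ✓

(55, 48, 73)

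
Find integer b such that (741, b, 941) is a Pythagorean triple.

b² = c² - a² = 941² - 741² = 885481 - 549081 = 336400
b = sqrt(336400) = 580

580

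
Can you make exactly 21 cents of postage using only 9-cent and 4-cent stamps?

We need non-negative x, y with 9x + 4y = 21.
gcd(9, 4) = 1 divides 21, so integer solutions exist.
Search for a non-negative one: x = 1 gives 4y = 21 - 9 = 12, so y = 3.
Check: 9·1 + 4·3 = 21 ✓

Yes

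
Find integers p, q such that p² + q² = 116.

We need to find integers p, q > 0 such that p² + q² = 116.
Trying p = 4: q² = 116 - 4² = 116 - 16 = 100
q = 10
Check: 4² + 10² = 16 + 100 = 116 ✓

116 = 4² + 10²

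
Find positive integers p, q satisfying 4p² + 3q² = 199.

Try small values of p and check whether (199 - 4p²)/3 is a perfect square.
p = 7: 4·7² = 196, so 3q² = 199 - 196 = 3, giving q² = 1, q = 1.
Check: 4·7² + 3·1² = 196 + 3 = 199 ✓

p = 7, q = 1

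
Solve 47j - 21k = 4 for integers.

Step 1: Check solvability.
gcd(47, 21) = 1
Since 1 divides 4, solutions exist.

Step 2: Apply extended Euclidean algorithm to find gcd.
We find integers such that 47*x0 + 21*y0 = 1

Step 3: Scale the particular solution.
Multiply by 4/1 = 4:
j = -16, k = -36

Step 4: Verify.
47*(-16) - 21*(-36) = 4 = 4 ✓

j = -16, k = -36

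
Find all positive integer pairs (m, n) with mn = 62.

The positive divisors of 62 are: 1, 2, 31, 62.
Each divisor d gives the pair (d, 62/d):
(1, 62), (2, 31), (31, 2), (62, 1)

(1, 62), (2, 31), (31, 2), (62, 1)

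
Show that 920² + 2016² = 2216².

Compute a² + b² = 920² + 2016² = 846400 + 4064256 = 4910656
Compute c² = 2216² = 4910656
Since 4910656 = 4910656, confirmed.

Yes, it is a Pythagorean triple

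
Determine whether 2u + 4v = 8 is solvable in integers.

Step 1: Compute gcd(2, 4).
gcd(2, 4) = 2

Step 2: Check divisibility.
Does 2 divide 8? 8 = 2 x 4, so yes.

By the theorem on linear Diophantine equations, 2u + 4v = 8 has integer solutions if and only if gcd(2, 4) divides 8. Since 2 | 8, solutions exist.

Yes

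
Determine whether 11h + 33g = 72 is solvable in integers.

Step 1: Compute gcd(11, 33).
gcd(11, 33) = 11

Step 2: Check divisibility.
Does 11 divide 72? 72 = 11 x 6 + 6, so no.

By the theorem on linear Diophantine equations, 11h + 33g = 72 has integer solutions if and only if gcd(11, 33) divides 72. Since 11 does not divide 72, no solutions exist.

No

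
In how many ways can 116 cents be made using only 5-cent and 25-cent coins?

We need non-negative integers (x, y) with 5x + 25y = 116.
For each x from 0 to 23, check if (116 - 5x) is a non-negative multiple of 25.
Solutions (x, y): none
Count: 0

0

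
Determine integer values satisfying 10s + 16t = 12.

Step 1: Check solvability.
gcd(10, 16) = 2
Since 2 divides 12, solutions exist.

Step 2: Apply extended Euclidean algorithm to find gcd.
We find integers such that 10*x0 + 16*y0 = 2

Step 3: Scale the particular solution.
Multiply by 12/2 = 6:
s = -18, t = 12

Step 4: Verify.
10*(-18) + 16*(12) = 12 = 12 ✓

s = -18, t = 12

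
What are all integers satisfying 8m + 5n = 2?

Step 1: Compute gcd(8, 5) = 1.
Since 1 divides 2, solutions exist.

Step 2: Find a particular solution using extended Euclidean algorithm.
We get m₀ = 4, n₀ = -6.
Check: 8*4 + 5*-6 = 2 = 2 ✓

Step 3: Write the general solution.
m = 4 + (5/1)t = 4 + 5t
n = -6 - (8/1)t = -6 - 8t
for any integer t.

m = 4 + 5t, n = -6 - 8t for integer t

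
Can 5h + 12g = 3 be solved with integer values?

Step 1: Compute gcd(5, 12).
gcd(5, 12) = 1

Step 2: Check divisibility.
Does 1 divide 3? 3 = 1 x 3, so yes.

By the theorem on linear Diophantine equations, 5h + 12g = 3 has integer solutions if and only if gcd(5, 12) divides 3. Since 1 | 3, solutions exist.

Yes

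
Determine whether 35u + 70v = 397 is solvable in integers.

Step 1: Compute gcd(35, 70).
gcd(35, 70) = 35

Step 2: Check divisibility.
Does 35 divide 397? 397 = 35 x 11 + 12, so no.

By the theorem on linear Diophantine equations, 35u + 70v = 397 has integer solutions if and only if gcd(35, 70) divides 397. Since 35 does not divide 397, no solutions exist.

No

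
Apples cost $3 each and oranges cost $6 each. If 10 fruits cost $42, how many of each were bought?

Let a = apples, o = oranges.
a + o = 10
3a + 6o = 42
Substitute o = 10 - a:
3a + 6(10 - a) = 42
(3 - 6)a = 42 - 60
-3a = -18
a = 6, o = 10 - 6 = 4

Apples: 6, Oranges: 4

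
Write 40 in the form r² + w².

We need to find integers r, w > 0 such that r² + w² = 40.
Trying r = 2: w² = 40 - 2² = 40 - 4 = 36
w = 6
Check: 2² + 6² = 4 + 36 = 40 ✓

40 = 2² + 6²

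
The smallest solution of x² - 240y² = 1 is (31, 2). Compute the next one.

Solutions to x² - Dy² = 1 are generated by powers of (x₀ + y₀√D).
The next solution satisfies x₁ + y₁√240 = (x₀ + y₀√240)², giving:
x₁ = x₀² + 240y₀² = 31² + 240·2² = 961 + 960 = 1921
y₁ = 2x₀y₀ = 2·31·2 = 124

Verify: 1921² - 240·124² = 3690241 - 3690240 = 1 ✓

x = 1921, y = 124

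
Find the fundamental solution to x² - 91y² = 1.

We seek the smallest positive integers (x, y) with x² - 91y² = 1, i.e., x² = 91y² + 1.
Try successive y values:
y = 1: x² = 91·1² + 1 = 92, not a perfect square
y = 2: x² = 91·2² + 1 = 365, not a perfect square
y = 3: x² = 91·3² + 1 = 820, not a perfect square
... continuing the search (or via continued fractions) ...
y = 165: x² = 91·165² + 1 = 2477476, x = 1574 ✓

Verify: 1574² - 91·165² = 2477476 - 2477475 = 1 ✓

x = 1574, y = 165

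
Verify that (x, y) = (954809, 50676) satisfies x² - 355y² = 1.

Compute x² = 954809² = 911660226481
Compute 355y² = 355·50676² = 355·2568056976 = 911660226480
x² - 355y² = 911660226481 - 911660226480 = 1
Since this equals 1, (954809, 50676) is a solution.

Yes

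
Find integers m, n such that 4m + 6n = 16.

Step 1: Check solvability.
gcd(4, 6) = 2
Since 2 divides 16, solutions exist.

Step 2: Apply extended Euclidean algorithm to find gcd.
We find integers such that 4*x0 + 6*y0 = 2

Step 3: Scale the particular solution.
Multiply by 16/2 = 8:
m = -8, n = 8

Step 4: Verify.
4*(-8) + 6*(8) = 16 = 16 ✓

m = -8, n = 8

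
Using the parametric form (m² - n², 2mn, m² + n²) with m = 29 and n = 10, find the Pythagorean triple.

a = m² - n² = 29² - 10² = 841 - 100 = 741
b = 2mn = 2·29·10 = 580
c = m² + n² = 841 + 100 = 941
Verify: 741² + 580² = 549081 + 336400 = 885481 = 941² ✓

(741, 580, 941)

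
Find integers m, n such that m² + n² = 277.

We need to find integers m, n > 0 such that m² + n² = 277.
Trying m = 9: n² = 277 - 9² = 277 - 81 = 196
n = 14
Check: 9² + 14² = 81 + 196 = 277 ✓

277 = 9² + 14²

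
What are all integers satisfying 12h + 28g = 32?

Step 1: Compute gcd(12, 28) = 4.
Since 4 divides 32, solutions exist.

Step 2: Find a particular solution using extended Euclidean algorithm.
We get h₀ = -16, g₀ = 8.
Check: 12*-16 + 28*8 = 32 = 32 ✓

Step 3: Write the general solution.
h = -16 + (28/4)t = -16 + 7t
g = 8 - (12/4)t = 8 - 3t
for any integer t.

h = -16 + 7t, g = 8 - 3t for integer t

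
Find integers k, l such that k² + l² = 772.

We need to find integers k, l > 0 such that k² + l² = 772.
Trying k = 14: l² = 772 - 14² = 772 - 196 = 576
l = 24
Check: 14² + 24² = 196 + 576 = 772 ✓

772 = 14² + 24²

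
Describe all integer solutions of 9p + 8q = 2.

Step 1: Compute gcd(9, 8) = 1.
Since 1 divides 2, solutions exist.

Step 2: Find a particular solution using extended Euclidean algorithm.
We get p₀ = 2, q₀ = -2.
Check: 9*2 + 8*-2 = 2 = 2 ✓

Step 3: Write the general solution.
p = 2 + (8/1)t = 2 + 8t
q = -2 - (9/1)t = -2 - 9t
for any integer t.

p = 2 + 8t, q = -2 - 9t for integer t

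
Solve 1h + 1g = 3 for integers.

Step 1: Check solvability.
gcd(1, 1) = 1
Since 1 divides 3, solutions exist.

Step 2: Apply extended Euclidean algorithm to find gcd.
We find integers such that 1*x0 + 1*y0 = 1

Step 3: Scale the particular solution.
Multiply by 3/1 = 3:
h = 0, g = 3

Step 4: Verify.
1*(0) + 1*(3) = 3 = 3 ✓

h = 0, g = 3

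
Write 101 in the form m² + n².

We need to find integers m, n > 0 such that m² + n² = 101.
Trying m = 1: n² = 101 - 1² = 101 - 1 = 100
n = 10
Check: 1² + 10² = 1 + 100 = 101 ✓

101 = 1² + 10²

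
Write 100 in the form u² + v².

We need to find integers u, v > 0 such that u² + v² = 100.
Trying u = 6: v² = 100 - 6² = 100 - 36 = 64
v = 8
Check: 6² + 8² = 36 + 64 = 100 ✓

100 = 6² + 8²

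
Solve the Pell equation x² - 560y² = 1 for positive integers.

We seek the smallest positive integers (x, y) with x² - 560y² = 1, i.e., x² = 560y² + 1.
Try successive y values:
y = 1: x² = 560·1² + 1 = 561, not a perfect square
y = 2: x² = 560·2² + 1 = 2241, not a perfect square
y = 3: x² = 560·3² + 1 = 5041, x = 71 ✓

Verify: 71² - 560·3² = 5041 - 5040 = 1 ✓

x = 71, y = 3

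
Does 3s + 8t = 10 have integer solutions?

Step 1: Compute gcd(3, 8).
gcd(3, 8) = 1

Step 2: Check divisibility.
Does 1 divide 10? 10 = 1 x 10, so yes.

By the theorem on linear Diophantine equations, 3s + 8t = 10 has integer solutions if and only if gcd(3, 8) divides 10. Since 1 | 10, solutions exist.

Yes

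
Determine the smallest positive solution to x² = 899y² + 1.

We seek the smallest positive integers (x, y) with x² - 899y² = 1, i.e., x² = 899y² + 1.
Try successive y values:
y = 1: x² = 899·1² + 1 = 900, x = 30 ✓

Verify: 30² - 899·1² = 900 - 899 = 1 ✓

x = 30, y = 1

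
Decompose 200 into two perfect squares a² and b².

We need to find integers a, b > 0 such that a² + b² = 200.
Trying a = 2: b² = 200 - 2² = 200 - 4 = 196
b = 14
Check: 2² + 14² = 4 + 196 = 200 ✓

200 = 2² + 14²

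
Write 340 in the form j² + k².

We need to find integers j, k > 0 such that j² + k² = 340.
Trying j = 4: k² = 340 - 4² = 340 - 16 = 324
k = 18
Check: 4² + 18² = 16 + 324 = 340 ✓

340 = 4² + 18²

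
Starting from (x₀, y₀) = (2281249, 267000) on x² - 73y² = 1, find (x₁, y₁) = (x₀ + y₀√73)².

Solutions to x² - Dy² = 1 are generated by powers of (x₀ + y₀√D).
The next solution satisfies x₁ + y₁√73 = (x₀ + y₀√73)², giving:
x₁ = x₀² + 73y₀² = 2281249² + 73·267000² = 5204097000001 + 5204097000000 = 10408194000001
y₁ = 2x₀y₀ = 2·2281249·267000 = 1218186966000

Verify: 10408194000001² - 73·1218186966000² = 108330502341656816388000001 - 108330502341656816388000000 = 1 ✓

x = 10408194000001, y = 1218186966000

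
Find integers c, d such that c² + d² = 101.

We need to find integers c, d > 0 such that c² + d² = 101.
Trying c = 1: d² = 101 - 1² = 101 - 1 = 100
d = 10
Check: 1² + 10² = 1 + 100 = 101 ✓

101 = 1² + 10²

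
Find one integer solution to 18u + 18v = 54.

Step 1: Check solvability.
gcd(18, 18) = 18
Since 18 divides 54, solutions exist.

Step 2: Apply extended Euclidean algorithm to find gcd.
We find integers such that 18*x0 + 18*y0 = 18

Step 3: Scale the particular solution.
Multiply by 54/18 = 3:
u = 0, v = 3

Step 4: Verify.
18*(0) + 18*(3) = 54 = 54 ✓

u = 0, v = 3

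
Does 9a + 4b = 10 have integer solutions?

Step 1: Compute gcd(9, 4).
gcd(9, 4) = 1

Step 2: Check divisibility.
Does 1 divide 10? 10 = 1 x 10, so yes.

By the theorem on linear Diophantine equations, 9a + 4b = 10 has integer solutions if and only if gcd(9, 4) divides 10. Since 1 | 10, solutions exist.

Yes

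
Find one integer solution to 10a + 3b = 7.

Step 1: Check solvability.
gcd(10, 3) = 1
Since 1 divides 7, solutions exist.

Step 2: Apply extended Euclidean algorithm to find gcd.
We find integers such that 10*x0 + 3*y0 = 1

Step 3: Scale the particular solution.
Multiply by 7/1 = 7:
a = 7, b = -21

Step 4: Verify.
10*(7) + 3*(-21) = 7 = 7 ✓

a = 7, b = -21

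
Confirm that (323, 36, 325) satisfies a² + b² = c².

Compute a² + b² = 323² + 36² = 104329 + 1296 = 105625
Compute c² = 325² = 105625
Since 105625 = 105625, confirmed.

Yes, it is a Pythagorean triple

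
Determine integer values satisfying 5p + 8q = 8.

Step 1: Check solvability.
gcd(5, 8) = 1
Since 1 divides 8, solutions exist.

Step 2: Apply extended Euclidean algorithm to find gcd.
We find integers such that 5*x0 + 8*y0 = 1

Step 3: Scale the particular solution.
Multiply by 8/1 = 8:
p = -24, q = 16

Step 4: Verify.
5*(-24) + 8*(16) = 8 = 8 ✓

p = -24, q = 16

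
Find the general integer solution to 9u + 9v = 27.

Step 1: Compute gcd(9, 9) = 9.
Since 9 divides 27, solutions exist.

Step 2: Find a particular solution using extended Euclidean algorithm.
We get u₀ = 0, v₀ = 3.
Check: 9*0 + 9*3 = 27 = 27 ✓

Step 3: Write the general solution.
u = 0 + (9/9)t = 0 + 1t
v = 3 - (9/9)t = 3 - 1t
for any integer t.

u = 0 + 1t, v = 3 - 1t for integer t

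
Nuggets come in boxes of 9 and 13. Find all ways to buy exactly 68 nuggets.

We need non-negative integers (x, y) with 9x + 13y = 68.
For each x in 0..7, check if 68 - 9x is a non-negative multiple of 13.
No x yields an integer y ≥ 0.

No solution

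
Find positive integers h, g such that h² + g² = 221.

Search for h with 221 - h² a perfect square.
h = 5: 221 - 5² = 221 - 25 = 196 = 14² ✓
So h = 5, g = 14.

h = 5, g = 14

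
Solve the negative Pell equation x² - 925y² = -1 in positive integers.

We need x² = 925y² - 1. Try successive y:
y = 1: x² = 925·1² - 1 = 924, not a perfect square
y = 2: x² = 925·2² - 1 = 3699, not a perfect square
y = 3: x² = 925·3² - 1 = 8324, not a perfect square
...
y = 29: x² = 925·29² - 1 = 777924 = 882² ✓
Check: 882² - 925·29² = 777924 - 777925 = -1 ✓

x = 882, y = 29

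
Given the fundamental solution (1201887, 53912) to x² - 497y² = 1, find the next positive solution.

Solutions to x² - Dy² = 1 are generated by powers of (x₀ + y₀√D).
The next solution satisfies x₁ + y₁√497 = (x₀ + y₀√497)², giving:
x₁ = x₀² + 497y₀² = 1201887² + 497·53912² = 1444532360769 + 1444532360768 = 2889064721537
y₁ = 2x₀y₀ = 2·1201887·53912 = 129592263888

Verify: 2889064721537² - 497·129592263888² = 8346694965229663351642369 - 8346694965229663351642368 = 1 ✓

x = 2889064721537, y = 129592263888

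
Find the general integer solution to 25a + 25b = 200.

Step 1: Compute gcd(25, 25) = 25.
Since 25 divides 200, solutions exist.

Step 2: Find a particular solution using extended Euclidean algorithm.
We get a₀ = 0, b₀ = 8.
Check: 25*0 + 25*8 = 200 = 200 ✓

Step 3: Write the general solution.
a = 0 + (25/25)t = 0 + 1t
b = 8 - (25/25)t = 8 - 1t
for any integer t.

a = 0 + 1t, b = 8 - 1t for integer t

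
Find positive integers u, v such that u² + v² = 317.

Search for u with 317 - u² a perfect square.
u = 11: 317 - 11² = 317 - 121 = 196 = 14² ✓
So u = 11, v = 14.

u = 11, v = 14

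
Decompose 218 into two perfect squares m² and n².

We need to find integers m, n > 0 such that m² + n² = 218.
Trying m = 7: n² = 218 - 7² = 218 - 49 = 169
n = 13
Check: 7² + 13² = 49 + 169 = 218 ✓

218 = 7² + 13²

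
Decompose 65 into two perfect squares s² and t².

We need to find integers s, t > 0 such that s² + t² = 65.
Trying s = 1: t² = 65 - 1² = 65 - 1 = 64
t = 8
Check: 1² + 8² = 1 + 64 = 65 ✓

65 = 1² + 8²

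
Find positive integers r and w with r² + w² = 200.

We need to find integers r, w > 0 such that r² + w² = 200.
Trying r = 2: w² = 200 - 2² = 200 - 4 = 196
w = 14
Check: 2² + 14² = 4 + 196 = 200 ✓

200 = 2² + 14²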